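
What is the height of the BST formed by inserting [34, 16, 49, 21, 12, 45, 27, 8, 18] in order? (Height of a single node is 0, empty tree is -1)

Insertion order: [34, 16, 49, 21, 12, 45, 27, 8, 18]
Tree (level-order array): [34, 16, 49, 12, 21, 45, None, 8, None, 18, 27]
Compute height bottom-up (empty subtree = -1):
  height(8) = 1 + max(-1, -1) = 0
  height(12) = 1 + max(0, -1) = 1
  height(18) = 1 + max(-1, -1) = 0
  height(27) = 1 + max(-1, -1) = 0
  height(21) = 1 + max(0, 0) = 1
  height(16) = 1 + max(1, 1) = 2
  height(45) = 1 + max(-1, -1) = 0
  height(49) = 1 + max(0, -1) = 1
  height(34) = 1 + max(2, 1) = 3
Height = 3


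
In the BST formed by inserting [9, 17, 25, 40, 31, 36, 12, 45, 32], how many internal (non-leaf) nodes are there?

Tree built from: [9, 17, 25, 40, 31, 36, 12, 45, 32]
Tree (level-order array): [9, None, 17, 12, 25, None, None, None, 40, 31, 45, None, 36, None, None, 32]
Rule: An internal node has at least one child.
Per-node child counts:
  node 9: 1 child(ren)
  node 17: 2 child(ren)
  node 12: 0 child(ren)
  node 25: 1 child(ren)
  node 40: 2 child(ren)
  node 31: 1 child(ren)
  node 36: 1 child(ren)
  node 32: 0 child(ren)
  node 45: 0 child(ren)
Matching nodes: [9, 17, 25, 40, 31, 36]
Count of internal (non-leaf) nodes: 6


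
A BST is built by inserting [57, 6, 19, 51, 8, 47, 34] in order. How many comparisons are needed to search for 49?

Search path for 49: 57 -> 6 -> 19 -> 51 -> 47
Found: False
Comparisons: 5


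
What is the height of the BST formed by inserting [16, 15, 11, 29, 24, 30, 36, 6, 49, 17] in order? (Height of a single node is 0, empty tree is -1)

Insertion order: [16, 15, 11, 29, 24, 30, 36, 6, 49, 17]
Tree (level-order array): [16, 15, 29, 11, None, 24, 30, 6, None, 17, None, None, 36, None, None, None, None, None, 49]
Compute height bottom-up (empty subtree = -1):
  height(6) = 1 + max(-1, -1) = 0
  height(11) = 1 + max(0, -1) = 1
  height(15) = 1 + max(1, -1) = 2
  height(17) = 1 + max(-1, -1) = 0
  height(24) = 1 + max(0, -1) = 1
  height(49) = 1 + max(-1, -1) = 0
  height(36) = 1 + max(-1, 0) = 1
  height(30) = 1 + max(-1, 1) = 2
  height(29) = 1 + max(1, 2) = 3
  height(16) = 1 + max(2, 3) = 4
Height = 4


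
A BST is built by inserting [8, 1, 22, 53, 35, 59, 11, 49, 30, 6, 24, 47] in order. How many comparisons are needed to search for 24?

Search path for 24: 8 -> 22 -> 53 -> 35 -> 30 -> 24
Found: True
Comparisons: 6


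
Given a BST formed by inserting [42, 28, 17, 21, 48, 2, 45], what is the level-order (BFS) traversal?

Tree insertion order: [42, 28, 17, 21, 48, 2, 45]
Tree (level-order array): [42, 28, 48, 17, None, 45, None, 2, 21]
BFS from the root, enqueuing left then right child of each popped node:
  queue [42] -> pop 42, enqueue [28, 48], visited so far: [42]
  queue [28, 48] -> pop 28, enqueue [17], visited so far: [42, 28]
  queue [48, 17] -> pop 48, enqueue [45], visited so far: [42, 28, 48]
  queue [17, 45] -> pop 17, enqueue [2, 21], visited so far: [42, 28, 48, 17]
  queue [45, 2, 21] -> pop 45, enqueue [none], visited so far: [42, 28, 48, 17, 45]
  queue [2, 21] -> pop 2, enqueue [none], visited so far: [42, 28, 48, 17, 45, 2]
  queue [21] -> pop 21, enqueue [none], visited so far: [42, 28, 48, 17, 45, 2, 21]
Result: [42, 28, 48, 17, 45, 2, 21]


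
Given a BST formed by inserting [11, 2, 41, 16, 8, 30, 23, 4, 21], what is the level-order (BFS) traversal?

Tree insertion order: [11, 2, 41, 16, 8, 30, 23, 4, 21]
Tree (level-order array): [11, 2, 41, None, 8, 16, None, 4, None, None, 30, None, None, 23, None, 21]
BFS from the root, enqueuing left then right child of each popped node:
  queue [11] -> pop 11, enqueue [2, 41], visited so far: [11]
  queue [2, 41] -> pop 2, enqueue [8], visited so far: [11, 2]
  queue [41, 8] -> pop 41, enqueue [16], visited so far: [11, 2, 41]
  queue [8, 16] -> pop 8, enqueue [4], visited so far: [11, 2, 41, 8]
  queue [16, 4] -> pop 16, enqueue [30], visited so far: [11, 2, 41, 8, 16]
  queue [4, 30] -> pop 4, enqueue [none], visited so far: [11, 2, 41, 8, 16, 4]
  queue [30] -> pop 30, enqueue [23], visited so far: [11, 2, 41, 8, 16, 4, 30]
  queue [23] -> pop 23, enqueue [21], visited so far: [11, 2, 41, 8, 16, 4, 30, 23]
  queue [21] -> pop 21, enqueue [none], visited so far: [11, 2, 41, 8, 16, 4, 30, 23, 21]
Result: [11, 2, 41, 8, 16, 4, 30, 23, 21]


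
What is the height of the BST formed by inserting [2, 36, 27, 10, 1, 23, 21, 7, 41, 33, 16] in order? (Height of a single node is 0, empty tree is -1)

Insertion order: [2, 36, 27, 10, 1, 23, 21, 7, 41, 33, 16]
Tree (level-order array): [2, 1, 36, None, None, 27, 41, 10, 33, None, None, 7, 23, None, None, None, None, 21, None, 16]
Compute height bottom-up (empty subtree = -1):
  height(1) = 1 + max(-1, -1) = 0
  height(7) = 1 + max(-1, -1) = 0
  height(16) = 1 + max(-1, -1) = 0
  height(21) = 1 + max(0, -1) = 1
  height(23) = 1 + max(1, -1) = 2
  height(10) = 1 + max(0, 2) = 3
  height(33) = 1 + max(-1, -1) = 0
  height(27) = 1 + max(3, 0) = 4
  height(41) = 1 + max(-1, -1) = 0
  height(36) = 1 + max(4, 0) = 5
  height(2) = 1 + max(0, 5) = 6
Height = 6


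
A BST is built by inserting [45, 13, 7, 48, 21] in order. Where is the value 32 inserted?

Starting tree (level order): [45, 13, 48, 7, 21]
Insertion path: 45 -> 13 -> 21
Result: insert 32 as right child of 21
Final tree (level order): [45, 13, 48, 7, 21, None, None, None, None, None, 32]


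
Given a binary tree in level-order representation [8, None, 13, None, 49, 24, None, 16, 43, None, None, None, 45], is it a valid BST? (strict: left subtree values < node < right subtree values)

Level-order array: [8, None, 13, None, 49, 24, None, 16, 43, None, None, None, 45]
Validate using subtree bounds (lo, hi): at each node, require lo < value < hi,
then recurse left with hi=value and right with lo=value.
Preorder trace (stopping at first violation):
  at node 8 with bounds (-inf, +inf): OK
  at node 13 with bounds (8, +inf): OK
  at node 49 with bounds (13, +inf): OK
  at node 24 with bounds (13, 49): OK
  at node 16 with bounds (13, 24): OK
  at node 43 with bounds (24, 49): OK
  at node 45 with bounds (43, 49): OK
No violation found at any node.
Result: Valid BST


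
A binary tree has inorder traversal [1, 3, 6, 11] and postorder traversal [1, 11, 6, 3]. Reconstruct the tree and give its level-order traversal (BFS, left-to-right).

Inorder:   [1, 3, 6, 11]
Postorder: [1, 11, 6, 3]
Algorithm: postorder visits root last, so walk postorder right-to-left;
each value is the root of the current inorder slice — split it at that
value, recurse on the right subtree first, then the left.
Recursive splits:
  root=3; inorder splits into left=[1], right=[6, 11]
  root=6; inorder splits into left=[], right=[11]
  root=11; inorder splits into left=[], right=[]
  root=1; inorder splits into left=[], right=[]
Reconstructed level-order: [3, 1, 6, 11]


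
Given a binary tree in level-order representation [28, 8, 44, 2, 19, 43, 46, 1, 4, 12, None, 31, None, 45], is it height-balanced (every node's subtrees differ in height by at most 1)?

Tree (level-order array): [28, 8, 44, 2, 19, 43, 46, 1, 4, 12, None, 31, None, 45]
Definition: a tree is height-balanced if, at every node, |h(left) - h(right)| <= 1 (empty subtree has height -1).
Bottom-up per-node check:
  node 1: h_left=-1, h_right=-1, diff=0 [OK], height=0
  node 4: h_left=-1, h_right=-1, diff=0 [OK], height=0
  node 2: h_left=0, h_right=0, diff=0 [OK], height=1
  node 12: h_left=-1, h_right=-1, diff=0 [OK], height=0
  node 19: h_left=0, h_right=-1, diff=1 [OK], height=1
  node 8: h_left=1, h_right=1, diff=0 [OK], height=2
  node 31: h_left=-1, h_right=-1, diff=0 [OK], height=0
  node 43: h_left=0, h_right=-1, diff=1 [OK], height=1
  node 45: h_left=-1, h_right=-1, diff=0 [OK], height=0
  node 46: h_left=0, h_right=-1, diff=1 [OK], height=1
  node 44: h_left=1, h_right=1, diff=0 [OK], height=2
  node 28: h_left=2, h_right=2, diff=0 [OK], height=3
All nodes satisfy the balance condition.
Result: Balanced


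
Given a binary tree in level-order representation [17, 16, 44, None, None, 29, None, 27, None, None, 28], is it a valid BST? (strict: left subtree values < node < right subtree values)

Level-order array: [17, 16, 44, None, None, 29, None, 27, None, None, 28]
Validate using subtree bounds (lo, hi): at each node, require lo < value < hi,
then recurse left with hi=value and right with lo=value.
Preorder trace (stopping at first violation):
  at node 17 with bounds (-inf, +inf): OK
  at node 16 with bounds (-inf, 17): OK
  at node 44 with bounds (17, +inf): OK
  at node 29 with bounds (17, 44): OK
  at node 27 with bounds (17, 29): OK
  at node 28 with bounds (27, 29): OK
No violation found at any node.
Result: Valid BST


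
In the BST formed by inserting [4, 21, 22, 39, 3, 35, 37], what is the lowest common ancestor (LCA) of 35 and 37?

Tree insertion order: [4, 21, 22, 39, 3, 35, 37]
Tree (level-order array): [4, 3, 21, None, None, None, 22, None, 39, 35, None, None, 37]
In a BST, the LCA of p=35, q=37 is the first node v on the
root-to-leaf path with p <= v <= q (go left if both < v, right if both > v).
Walk from root:
  at 4: both 35 and 37 > 4, go right
  at 21: both 35 and 37 > 21, go right
  at 22: both 35 and 37 > 22, go right
  at 39: both 35 and 37 < 39, go left
  at 35: 35 <= 35 <= 37, this is the LCA
LCA = 35


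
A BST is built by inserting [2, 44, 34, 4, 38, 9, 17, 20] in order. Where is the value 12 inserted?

Starting tree (level order): [2, None, 44, 34, None, 4, 38, None, 9, None, None, None, 17, None, 20]
Insertion path: 2 -> 44 -> 34 -> 4 -> 9 -> 17
Result: insert 12 as left child of 17
Final tree (level order): [2, None, 44, 34, None, 4, 38, None, 9, None, None, None, 17, 12, 20]


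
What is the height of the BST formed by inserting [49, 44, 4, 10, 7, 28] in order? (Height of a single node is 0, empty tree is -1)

Insertion order: [49, 44, 4, 10, 7, 28]
Tree (level-order array): [49, 44, None, 4, None, None, 10, 7, 28]
Compute height bottom-up (empty subtree = -1):
  height(7) = 1 + max(-1, -1) = 0
  height(28) = 1 + max(-1, -1) = 0
  height(10) = 1 + max(0, 0) = 1
  height(4) = 1 + max(-1, 1) = 2
  height(44) = 1 + max(2, -1) = 3
  height(49) = 1 + max(3, -1) = 4
Height = 4


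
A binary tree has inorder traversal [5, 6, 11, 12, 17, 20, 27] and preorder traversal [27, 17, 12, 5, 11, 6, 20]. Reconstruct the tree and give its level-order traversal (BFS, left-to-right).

Inorder:  [5, 6, 11, 12, 17, 20, 27]
Preorder: [27, 17, 12, 5, 11, 6, 20]
Algorithm: preorder visits root first, so consume preorder in order;
for each root, split the current inorder slice at that value into
left-subtree inorder and right-subtree inorder, then recurse.
Recursive splits:
  root=27; inorder splits into left=[5, 6, 11, 12, 17, 20], right=[]
  root=17; inorder splits into left=[5, 6, 11, 12], right=[20]
  root=12; inorder splits into left=[5, 6, 11], right=[]
  root=5; inorder splits into left=[], right=[6, 11]
  root=11; inorder splits into left=[6], right=[]
  root=6; inorder splits into left=[], right=[]
  root=20; inorder splits into left=[], right=[]
Reconstructed level-order: [27, 17, 12, 20, 5, 11, 6]


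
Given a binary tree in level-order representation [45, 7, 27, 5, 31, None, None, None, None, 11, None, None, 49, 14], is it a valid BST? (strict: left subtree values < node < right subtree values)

Level-order array: [45, 7, 27, 5, 31, None, None, None, None, 11, None, None, 49, 14]
Validate using subtree bounds (lo, hi): at each node, require lo < value < hi,
then recurse left with hi=value and right with lo=value.
Preorder trace (stopping at first violation):
  at node 45 with bounds (-inf, +inf): OK
  at node 7 with bounds (-inf, 45): OK
  at node 5 with bounds (-inf, 7): OK
  at node 31 with bounds (7, 45): OK
  at node 11 with bounds (7, 31): OK
  at node 49 with bounds (11, 31): VIOLATION
Node 49 violates its bound: not (11 < 49 < 31).
Result: Not a valid BST


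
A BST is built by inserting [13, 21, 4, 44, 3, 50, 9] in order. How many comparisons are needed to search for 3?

Search path for 3: 13 -> 4 -> 3
Found: True
Comparisons: 3


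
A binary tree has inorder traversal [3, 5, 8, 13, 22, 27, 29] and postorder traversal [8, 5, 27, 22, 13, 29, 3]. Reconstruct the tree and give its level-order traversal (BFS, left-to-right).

Inorder:   [3, 5, 8, 13, 22, 27, 29]
Postorder: [8, 5, 27, 22, 13, 29, 3]
Algorithm: postorder visits root last, so walk postorder right-to-left;
each value is the root of the current inorder slice — split it at that
value, recurse on the right subtree first, then the left.
Recursive splits:
  root=3; inorder splits into left=[], right=[5, 8, 13, 22, 27, 29]
  root=29; inorder splits into left=[5, 8, 13, 22, 27], right=[]
  root=13; inorder splits into left=[5, 8], right=[22, 27]
  root=22; inorder splits into left=[], right=[27]
  root=27; inorder splits into left=[], right=[]
  root=5; inorder splits into left=[], right=[8]
  root=8; inorder splits into left=[], right=[]
Reconstructed level-order: [3, 29, 13, 5, 22, 8, 27]


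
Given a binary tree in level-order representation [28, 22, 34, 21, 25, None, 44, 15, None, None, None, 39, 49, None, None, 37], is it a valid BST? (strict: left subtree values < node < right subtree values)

Level-order array: [28, 22, 34, 21, 25, None, 44, 15, None, None, None, 39, 49, None, None, 37]
Validate using subtree bounds (lo, hi): at each node, require lo < value < hi,
then recurse left with hi=value and right with lo=value.
Preorder trace (stopping at first violation):
  at node 28 with bounds (-inf, +inf): OK
  at node 22 with bounds (-inf, 28): OK
  at node 21 with bounds (-inf, 22): OK
  at node 15 with bounds (-inf, 21): OK
  at node 25 with bounds (22, 28): OK
  at node 34 with bounds (28, +inf): OK
  at node 44 with bounds (34, +inf): OK
  at node 39 with bounds (34, 44): OK
  at node 37 with bounds (34, 39): OK
  at node 49 with bounds (44, +inf): OK
No violation found at any node.
Result: Valid BST


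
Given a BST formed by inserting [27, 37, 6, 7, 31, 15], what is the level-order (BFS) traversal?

Tree insertion order: [27, 37, 6, 7, 31, 15]
Tree (level-order array): [27, 6, 37, None, 7, 31, None, None, 15]
BFS from the root, enqueuing left then right child of each popped node:
  queue [27] -> pop 27, enqueue [6, 37], visited so far: [27]
  queue [6, 37] -> pop 6, enqueue [7], visited so far: [27, 6]
  queue [37, 7] -> pop 37, enqueue [31], visited so far: [27, 6, 37]
  queue [7, 31] -> pop 7, enqueue [15], visited so far: [27, 6, 37, 7]
  queue [31, 15] -> pop 31, enqueue [none], visited so far: [27, 6, 37, 7, 31]
  queue [15] -> pop 15, enqueue [none], visited so far: [27, 6, 37, 7, 31, 15]
Result: [27, 6, 37, 7, 31, 15]


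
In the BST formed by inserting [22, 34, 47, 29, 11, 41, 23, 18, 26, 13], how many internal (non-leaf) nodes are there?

Tree built from: [22, 34, 47, 29, 11, 41, 23, 18, 26, 13]
Tree (level-order array): [22, 11, 34, None, 18, 29, 47, 13, None, 23, None, 41, None, None, None, None, 26]
Rule: An internal node has at least one child.
Per-node child counts:
  node 22: 2 child(ren)
  node 11: 1 child(ren)
  node 18: 1 child(ren)
  node 13: 0 child(ren)
  node 34: 2 child(ren)
  node 29: 1 child(ren)
  node 23: 1 child(ren)
  node 26: 0 child(ren)
  node 47: 1 child(ren)
  node 41: 0 child(ren)
Matching nodes: [22, 11, 18, 34, 29, 23, 47]
Count of internal (non-leaf) nodes: 7


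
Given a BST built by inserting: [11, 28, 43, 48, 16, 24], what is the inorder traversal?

Tree insertion order: [11, 28, 43, 48, 16, 24]
Tree (level-order array): [11, None, 28, 16, 43, None, 24, None, 48]
Inorder traversal: [11, 16, 24, 28, 43, 48]


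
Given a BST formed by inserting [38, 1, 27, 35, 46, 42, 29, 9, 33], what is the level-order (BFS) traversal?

Tree insertion order: [38, 1, 27, 35, 46, 42, 29, 9, 33]
Tree (level-order array): [38, 1, 46, None, 27, 42, None, 9, 35, None, None, None, None, 29, None, None, 33]
BFS from the root, enqueuing left then right child of each popped node:
  queue [38] -> pop 38, enqueue [1, 46], visited so far: [38]
  queue [1, 46] -> pop 1, enqueue [27], visited so far: [38, 1]
  queue [46, 27] -> pop 46, enqueue [42], visited so far: [38, 1, 46]
  queue [27, 42] -> pop 27, enqueue [9, 35], visited so far: [38, 1, 46, 27]
  queue [42, 9, 35] -> pop 42, enqueue [none], visited so far: [38, 1, 46, 27, 42]
  queue [9, 35] -> pop 9, enqueue [none], visited so far: [38, 1, 46, 27, 42, 9]
  queue [35] -> pop 35, enqueue [29], visited so far: [38, 1, 46, 27, 42, 9, 35]
  queue [29] -> pop 29, enqueue [33], visited so far: [38, 1, 46, 27, 42, 9, 35, 29]
  queue [33] -> pop 33, enqueue [none], visited so far: [38, 1, 46, 27, 42, 9, 35, 29, 33]
Result: [38, 1, 46, 27, 42, 9, 35, 29, 33]


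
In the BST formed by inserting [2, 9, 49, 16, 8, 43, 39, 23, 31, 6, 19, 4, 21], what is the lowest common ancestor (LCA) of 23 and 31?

Tree insertion order: [2, 9, 49, 16, 8, 43, 39, 23, 31, 6, 19, 4, 21]
Tree (level-order array): [2, None, 9, 8, 49, 6, None, 16, None, 4, None, None, 43, None, None, 39, None, 23, None, 19, 31, None, 21]
In a BST, the LCA of p=23, q=31 is the first node v on the
root-to-leaf path with p <= v <= q (go left if both < v, right if both > v).
Walk from root:
  at 2: both 23 and 31 > 2, go right
  at 9: both 23 and 31 > 9, go right
  at 49: both 23 and 31 < 49, go left
  at 16: both 23 and 31 > 16, go right
  at 43: both 23 and 31 < 43, go left
  at 39: both 23 and 31 < 39, go left
  at 23: 23 <= 23 <= 31, this is the LCA
LCA = 23


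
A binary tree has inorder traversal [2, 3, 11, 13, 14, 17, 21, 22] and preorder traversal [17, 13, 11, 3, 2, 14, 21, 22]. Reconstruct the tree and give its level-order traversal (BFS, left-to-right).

Inorder:  [2, 3, 11, 13, 14, 17, 21, 22]
Preorder: [17, 13, 11, 3, 2, 14, 21, 22]
Algorithm: preorder visits root first, so consume preorder in order;
for each root, split the current inorder slice at that value into
left-subtree inorder and right-subtree inorder, then recurse.
Recursive splits:
  root=17; inorder splits into left=[2, 3, 11, 13, 14], right=[21, 22]
  root=13; inorder splits into left=[2, 3, 11], right=[14]
  root=11; inorder splits into left=[2, 3], right=[]
  root=3; inorder splits into left=[2], right=[]
  root=2; inorder splits into left=[], right=[]
  root=14; inorder splits into left=[], right=[]
  root=21; inorder splits into left=[], right=[22]
  root=22; inorder splits into left=[], right=[]
Reconstructed level-order: [17, 13, 21, 11, 14, 22, 3, 2]


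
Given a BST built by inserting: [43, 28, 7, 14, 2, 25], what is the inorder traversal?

Tree insertion order: [43, 28, 7, 14, 2, 25]
Tree (level-order array): [43, 28, None, 7, None, 2, 14, None, None, None, 25]
Inorder traversal: [2, 7, 14, 25, 28, 43]


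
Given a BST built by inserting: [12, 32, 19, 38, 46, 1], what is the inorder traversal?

Tree insertion order: [12, 32, 19, 38, 46, 1]
Tree (level-order array): [12, 1, 32, None, None, 19, 38, None, None, None, 46]
Inorder traversal: [1, 12, 19, 32, 38, 46]


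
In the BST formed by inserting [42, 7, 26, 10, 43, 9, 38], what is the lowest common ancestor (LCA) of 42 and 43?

Tree insertion order: [42, 7, 26, 10, 43, 9, 38]
Tree (level-order array): [42, 7, 43, None, 26, None, None, 10, 38, 9]
In a BST, the LCA of p=42, q=43 is the first node v on the
root-to-leaf path with p <= v <= q (go left if both < v, right if both > v).
Walk from root:
  at 42: 42 <= 42 <= 43, this is the LCA
LCA = 42


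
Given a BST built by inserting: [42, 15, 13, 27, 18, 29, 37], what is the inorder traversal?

Tree insertion order: [42, 15, 13, 27, 18, 29, 37]
Tree (level-order array): [42, 15, None, 13, 27, None, None, 18, 29, None, None, None, 37]
Inorder traversal: [13, 15, 18, 27, 29, 37, 42]


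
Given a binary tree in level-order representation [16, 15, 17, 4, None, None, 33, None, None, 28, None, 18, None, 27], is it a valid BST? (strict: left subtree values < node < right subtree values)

Level-order array: [16, 15, 17, 4, None, None, 33, None, None, 28, None, 18, None, 27]
Validate using subtree bounds (lo, hi): at each node, require lo < value < hi,
then recurse left with hi=value and right with lo=value.
Preorder trace (stopping at first violation):
  at node 16 with bounds (-inf, +inf): OK
  at node 15 with bounds (-inf, 16): OK
  at node 4 with bounds (-inf, 15): OK
  at node 17 with bounds (16, +inf): OK
  at node 33 with bounds (17, +inf): OK
  at node 28 with bounds (17, 33): OK
  at node 18 with bounds (17, 28): OK
  at node 27 with bounds (17, 18): VIOLATION
Node 27 violates its bound: not (17 < 27 < 18).
Result: Not a valid BST


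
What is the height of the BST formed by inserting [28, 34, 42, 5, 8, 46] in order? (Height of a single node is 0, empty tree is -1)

Insertion order: [28, 34, 42, 5, 8, 46]
Tree (level-order array): [28, 5, 34, None, 8, None, 42, None, None, None, 46]
Compute height bottom-up (empty subtree = -1):
  height(8) = 1 + max(-1, -1) = 0
  height(5) = 1 + max(-1, 0) = 1
  height(46) = 1 + max(-1, -1) = 0
  height(42) = 1 + max(-1, 0) = 1
  height(34) = 1 + max(-1, 1) = 2
  height(28) = 1 + max(1, 2) = 3
Height = 3


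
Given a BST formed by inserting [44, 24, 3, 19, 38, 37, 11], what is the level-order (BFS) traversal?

Tree insertion order: [44, 24, 3, 19, 38, 37, 11]
Tree (level-order array): [44, 24, None, 3, 38, None, 19, 37, None, 11]
BFS from the root, enqueuing left then right child of each popped node:
  queue [44] -> pop 44, enqueue [24], visited so far: [44]
  queue [24] -> pop 24, enqueue [3, 38], visited so far: [44, 24]
  queue [3, 38] -> pop 3, enqueue [19], visited so far: [44, 24, 3]
  queue [38, 19] -> pop 38, enqueue [37], visited so far: [44, 24, 3, 38]
  queue [19, 37] -> pop 19, enqueue [11], visited so far: [44, 24, 3, 38, 19]
  queue [37, 11] -> pop 37, enqueue [none], visited so far: [44, 24, 3, 38, 19, 37]
  queue [11] -> pop 11, enqueue [none], visited so far: [44, 24, 3, 38, 19, 37, 11]
Result: [44, 24, 3, 38, 19, 37, 11]


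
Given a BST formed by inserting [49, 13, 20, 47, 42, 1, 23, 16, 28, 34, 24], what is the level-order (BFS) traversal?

Tree insertion order: [49, 13, 20, 47, 42, 1, 23, 16, 28, 34, 24]
Tree (level-order array): [49, 13, None, 1, 20, None, None, 16, 47, None, None, 42, None, 23, None, None, 28, 24, 34]
BFS from the root, enqueuing left then right child of each popped node:
  queue [49] -> pop 49, enqueue [13], visited so far: [49]
  queue [13] -> pop 13, enqueue [1, 20], visited so far: [49, 13]
  queue [1, 20] -> pop 1, enqueue [none], visited so far: [49, 13, 1]
  queue [20] -> pop 20, enqueue [16, 47], visited so far: [49, 13, 1, 20]
  queue [16, 47] -> pop 16, enqueue [none], visited so far: [49, 13, 1, 20, 16]
  queue [47] -> pop 47, enqueue [42], visited so far: [49, 13, 1, 20, 16, 47]
  queue [42] -> pop 42, enqueue [23], visited so far: [49, 13, 1, 20, 16, 47, 42]
  queue [23] -> pop 23, enqueue [28], visited so far: [49, 13, 1, 20, 16, 47, 42, 23]
  queue [28] -> pop 28, enqueue [24, 34], visited so far: [49, 13, 1, 20, 16, 47, 42, 23, 28]
  queue [24, 34] -> pop 24, enqueue [none], visited so far: [49, 13, 1, 20, 16, 47, 42, 23, 28, 24]
  queue [34] -> pop 34, enqueue [none], visited so far: [49, 13, 1, 20, 16, 47, 42, 23, 28, 24, 34]
Result: [49, 13, 1, 20, 16, 47, 42, 23, 28, 24, 34]


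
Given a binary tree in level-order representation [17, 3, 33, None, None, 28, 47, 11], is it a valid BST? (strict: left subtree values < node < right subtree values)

Level-order array: [17, 3, 33, None, None, 28, 47, 11]
Validate using subtree bounds (lo, hi): at each node, require lo < value < hi,
then recurse left with hi=value and right with lo=value.
Preorder trace (stopping at first violation):
  at node 17 with bounds (-inf, +inf): OK
  at node 3 with bounds (-inf, 17): OK
  at node 33 with bounds (17, +inf): OK
  at node 28 with bounds (17, 33): OK
  at node 11 with bounds (17, 28): VIOLATION
Node 11 violates its bound: not (17 < 11 < 28).
Result: Not a valid BST


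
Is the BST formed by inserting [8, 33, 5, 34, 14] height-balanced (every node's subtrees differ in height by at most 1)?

Tree (level-order array): [8, 5, 33, None, None, 14, 34]
Definition: a tree is height-balanced if, at every node, |h(left) - h(right)| <= 1 (empty subtree has height -1).
Bottom-up per-node check:
  node 5: h_left=-1, h_right=-1, diff=0 [OK], height=0
  node 14: h_left=-1, h_right=-1, diff=0 [OK], height=0
  node 34: h_left=-1, h_right=-1, diff=0 [OK], height=0
  node 33: h_left=0, h_right=0, diff=0 [OK], height=1
  node 8: h_left=0, h_right=1, diff=1 [OK], height=2
All nodes satisfy the balance condition.
Result: Balanced


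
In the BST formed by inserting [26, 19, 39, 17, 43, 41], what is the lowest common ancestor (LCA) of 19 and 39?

Tree insertion order: [26, 19, 39, 17, 43, 41]
Tree (level-order array): [26, 19, 39, 17, None, None, 43, None, None, 41]
In a BST, the LCA of p=19, q=39 is the first node v on the
root-to-leaf path with p <= v <= q (go left if both < v, right if both > v).
Walk from root:
  at 26: 19 <= 26 <= 39, this is the LCA
LCA = 26


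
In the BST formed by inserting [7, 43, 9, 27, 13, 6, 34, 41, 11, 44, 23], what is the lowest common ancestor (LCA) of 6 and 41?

Tree insertion order: [7, 43, 9, 27, 13, 6, 34, 41, 11, 44, 23]
Tree (level-order array): [7, 6, 43, None, None, 9, 44, None, 27, None, None, 13, 34, 11, 23, None, 41]
In a BST, the LCA of p=6, q=41 is the first node v on the
root-to-leaf path with p <= v <= q (go left if both < v, right if both > v).
Walk from root:
  at 7: 6 <= 7 <= 41, this is the LCA
LCA = 7


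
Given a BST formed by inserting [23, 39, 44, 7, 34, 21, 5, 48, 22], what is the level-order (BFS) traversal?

Tree insertion order: [23, 39, 44, 7, 34, 21, 5, 48, 22]
Tree (level-order array): [23, 7, 39, 5, 21, 34, 44, None, None, None, 22, None, None, None, 48]
BFS from the root, enqueuing left then right child of each popped node:
  queue [23] -> pop 23, enqueue [7, 39], visited so far: [23]
  queue [7, 39] -> pop 7, enqueue [5, 21], visited so far: [23, 7]
  queue [39, 5, 21] -> pop 39, enqueue [34, 44], visited so far: [23, 7, 39]
  queue [5, 21, 34, 44] -> pop 5, enqueue [none], visited so far: [23, 7, 39, 5]
  queue [21, 34, 44] -> pop 21, enqueue [22], visited so far: [23, 7, 39, 5, 21]
  queue [34, 44, 22] -> pop 34, enqueue [none], visited so far: [23, 7, 39, 5, 21, 34]
  queue [44, 22] -> pop 44, enqueue [48], visited so far: [23, 7, 39, 5, 21, 34, 44]
  queue [22, 48] -> pop 22, enqueue [none], visited so far: [23, 7, 39, 5, 21, 34, 44, 22]
  queue [48] -> pop 48, enqueue [none], visited so far: [23, 7, 39, 5, 21, 34, 44, 22, 48]
Result: [23, 7, 39, 5, 21, 34, 44, 22, 48]


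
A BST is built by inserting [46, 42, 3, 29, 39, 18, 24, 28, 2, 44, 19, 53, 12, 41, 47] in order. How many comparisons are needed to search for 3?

Search path for 3: 46 -> 42 -> 3
Found: True
Comparisons: 3


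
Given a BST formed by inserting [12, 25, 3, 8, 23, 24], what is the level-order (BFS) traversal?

Tree insertion order: [12, 25, 3, 8, 23, 24]
Tree (level-order array): [12, 3, 25, None, 8, 23, None, None, None, None, 24]
BFS from the root, enqueuing left then right child of each popped node:
  queue [12] -> pop 12, enqueue [3, 25], visited so far: [12]
  queue [3, 25] -> pop 3, enqueue [8], visited so far: [12, 3]
  queue [25, 8] -> pop 25, enqueue [23], visited so far: [12, 3, 25]
  queue [8, 23] -> pop 8, enqueue [none], visited so far: [12, 3, 25, 8]
  queue [23] -> pop 23, enqueue [24], visited so far: [12, 3, 25, 8, 23]
  queue [24] -> pop 24, enqueue [none], visited so far: [12, 3, 25, 8, 23, 24]
Result: [12, 3, 25, 8, 23, 24]


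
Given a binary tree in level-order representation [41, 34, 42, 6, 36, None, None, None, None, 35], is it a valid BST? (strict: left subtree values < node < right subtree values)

Level-order array: [41, 34, 42, 6, 36, None, None, None, None, 35]
Validate using subtree bounds (lo, hi): at each node, require lo < value < hi,
then recurse left with hi=value and right with lo=value.
Preorder trace (stopping at first violation):
  at node 41 with bounds (-inf, +inf): OK
  at node 34 with bounds (-inf, 41): OK
  at node 6 with bounds (-inf, 34): OK
  at node 36 with bounds (34, 41): OK
  at node 35 with bounds (34, 36): OK
  at node 42 with bounds (41, +inf): OK
No violation found at any node.
Result: Valid BST


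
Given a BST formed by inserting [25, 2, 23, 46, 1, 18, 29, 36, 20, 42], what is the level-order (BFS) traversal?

Tree insertion order: [25, 2, 23, 46, 1, 18, 29, 36, 20, 42]
Tree (level-order array): [25, 2, 46, 1, 23, 29, None, None, None, 18, None, None, 36, None, 20, None, 42]
BFS from the root, enqueuing left then right child of each popped node:
  queue [25] -> pop 25, enqueue [2, 46], visited so far: [25]
  queue [2, 46] -> pop 2, enqueue [1, 23], visited so far: [25, 2]
  queue [46, 1, 23] -> pop 46, enqueue [29], visited so far: [25, 2, 46]
  queue [1, 23, 29] -> pop 1, enqueue [none], visited so far: [25, 2, 46, 1]
  queue [23, 29] -> pop 23, enqueue [18], visited so far: [25, 2, 46, 1, 23]
  queue [29, 18] -> pop 29, enqueue [36], visited so far: [25, 2, 46, 1, 23, 29]
  queue [18, 36] -> pop 18, enqueue [20], visited so far: [25, 2, 46, 1, 23, 29, 18]
  queue [36, 20] -> pop 36, enqueue [42], visited so far: [25, 2, 46, 1, 23, 29, 18, 36]
  queue [20, 42] -> pop 20, enqueue [none], visited so far: [25, 2, 46, 1, 23, 29, 18, 36, 20]
  queue [42] -> pop 42, enqueue [none], visited so far: [25, 2, 46, 1, 23, 29, 18, 36, 20, 42]
Result: [25, 2, 46, 1, 23, 29, 18, 36, 20, 42]


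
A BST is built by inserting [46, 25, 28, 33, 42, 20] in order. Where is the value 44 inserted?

Starting tree (level order): [46, 25, None, 20, 28, None, None, None, 33, None, 42]
Insertion path: 46 -> 25 -> 28 -> 33 -> 42
Result: insert 44 as right child of 42
Final tree (level order): [46, 25, None, 20, 28, None, None, None, 33, None, 42, None, 44]


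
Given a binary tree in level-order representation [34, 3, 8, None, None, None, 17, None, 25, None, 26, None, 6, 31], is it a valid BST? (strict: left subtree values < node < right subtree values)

Level-order array: [34, 3, 8, None, None, None, 17, None, 25, None, 26, None, 6, 31]
Validate using subtree bounds (lo, hi): at each node, require lo < value < hi,
then recurse left with hi=value and right with lo=value.
Preorder trace (stopping at first violation):
  at node 34 with bounds (-inf, +inf): OK
  at node 3 with bounds (-inf, 34): OK
  at node 8 with bounds (34, +inf): VIOLATION
Node 8 violates its bound: not (34 < 8 < +inf).
Result: Not a valid BST


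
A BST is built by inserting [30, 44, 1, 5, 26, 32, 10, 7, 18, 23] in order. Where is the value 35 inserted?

Starting tree (level order): [30, 1, 44, None, 5, 32, None, None, 26, None, None, 10, None, 7, 18, None, None, None, 23]
Insertion path: 30 -> 44 -> 32
Result: insert 35 as right child of 32
Final tree (level order): [30, 1, 44, None, 5, 32, None, None, 26, None, 35, 10, None, None, None, 7, 18, None, None, None, 23]


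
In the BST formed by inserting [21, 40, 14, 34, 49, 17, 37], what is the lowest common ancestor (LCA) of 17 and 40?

Tree insertion order: [21, 40, 14, 34, 49, 17, 37]
Tree (level-order array): [21, 14, 40, None, 17, 34, 49, None, None, None, 37]
In a BST, the LCA of p=17, q=40 is the first node v on the
root-to-leaf path with p <= v <= q (go left if both < v, right if both > v).
Walk from root:
  at 21: 17 <= 21 <= 40, this is the LCA
LCA = 21


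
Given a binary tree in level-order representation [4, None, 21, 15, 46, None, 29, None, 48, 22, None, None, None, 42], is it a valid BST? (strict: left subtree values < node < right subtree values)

Level-order array: [4, None, 21, 15, 46, None, 29, None, 48, 22, None, None, None, 42]
Validate using subtree bounds (lo, hi): at each node, require lo < value < hi,
then recurse left with hi=value and right with lo=value.
Preorder trace (stopping at first violation):
  at node 4 with bounds (-inf, +inf): OK
  at node 21 with bounds (4, +inf): OK
  at node 15 with bounds (4, 21): OK
  at node 29 with bounds (15, 21): VIOLATION
Node 29 violates its bound: not (15 < 29 < 21).
Result: Not a valid BST


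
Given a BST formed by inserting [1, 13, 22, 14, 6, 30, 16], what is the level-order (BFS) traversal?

Tree insertion order: [1, 13, 22, 14, 6, 30, 16]
Tree (level-order array): [1, None, 13, 6, 22, None, None, 14, 30, None, 16]
BFS from the root, enqueuing left then right child of each popped node:
  queue [1] -> pop 1, enqueue [13], visited so far: [1]
  queue [13] -> pop 13, enqueue [6, 22], visited so far: [1, 13]
  queue [6, 22] -> pop 6, enqueue [none], visited so far: [1, 13, 6]
  queue [22] -> pop 22, enqueue [14, 30], visited so far: [1, 13, 6, 22]
  queue [14, 30] -> pop 14, enqueue [16], visited so far: [1, 13, 6, 22, 14]
  queue [30, 16] -> pop 30, enqueue [none], visited so far: [1, 13, 6, 22, 14, 30]
  queue [16] -> pop 16, enqueue [none], visited so far: [1, 13, 6, 22, 14, 30, 16]
Result: [1, 13, 6, 22, 14, 30, 16]


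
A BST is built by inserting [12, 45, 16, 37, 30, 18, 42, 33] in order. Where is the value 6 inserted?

Starting tree (level order): [12, None, 45, 16, None, None, 37, 30, 42, 18, 33]
Insertion path: 12
Result: insert 6 as left child of 12
Final tree (level order): [12, 6, 45, None, None, 16, None, None, 37, 30, 42, 18, 33]


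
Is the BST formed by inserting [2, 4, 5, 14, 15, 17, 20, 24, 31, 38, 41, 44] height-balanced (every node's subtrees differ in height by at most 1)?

Tree (level-order array): [2, None, 4, None, 5, None, 14, None, 15, None, 17, None, 20, None, 24, None, 31, None, 38, None, 41, None, 44]
Definition: a tree is height-balanced if, at every node, |h(left) - h(right)| <= 1 (empty subtree has height -1).
Bottom-up per-node check:
  node 44: h_left=-1, h_right=-1, diff=0 [OK], height=0
  node 41: h_left=-1, h_right=0, diff=1 [OK], height=1
  node 38: h_left=-1, h_right=1, diff=2 [FAIL (|-1-1|=2 > 1)], height=2
  node 31: h_left=-1, h_right=2, diff=3 [FAIL (|-1-2|=3 > 1)], height=3
  node 24: h_left=-1, h_right=3, diff=4 [FAIL (|-1-3|=4 > 1)], height=4
  node 20: h_left=-1, h_right=4, diff=5 [FAIL (|-1-4|=5 > 1)], height=5
  node 17: h_left=-1, h_right=5, diff=6 [FAIL (|-1-5|=6 > 1)], height=6
  node 15: h_left=-1, h_right=6, diff=7 [FAIL (|-1-6|=7 > 1)], height=7
  node 14: h_left=-1, h_right=7, diff=8 [FAIL (|-1-7|=8 > 1)], height=8
  node 5: h_left=-1, h_right=8, diff=9 [FAIL (|-1-8|=9 > 1)], height=9
  node 4: h_left=-1, h_right=9, diff=10 [FAIL (|-1-9|=10 > 1)], height=10
  node 2: h_left=-1, h_right=10, diff=11 [FAIL (|-1-10|=11 > 1)], height=11
Node 38 violates the condition: |-1 - 1| = 2 > 1.
Result: Not balanced


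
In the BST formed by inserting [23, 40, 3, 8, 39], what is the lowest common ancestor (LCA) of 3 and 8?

Tree insertion order: [23, 40, 3, 8, 39]
Tree (level-order array): [23, 3, 40, None, 8, 39]
In a BST, the LCA of p=3, q=8 is the first node v on the
root-to-leaf path with p <= v <= q (go left if both < v, right if both > v).
Walk from root:
  at 23: both 3 and 8 < 23, go left
  at 3: 3 <= 3 <= 8, this is the LCA
LCA = 3


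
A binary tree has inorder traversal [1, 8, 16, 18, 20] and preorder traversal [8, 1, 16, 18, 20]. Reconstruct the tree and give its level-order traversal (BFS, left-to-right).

Inorder:  [1, 8, 16, 18, 20]
Preorder: [8, 1, 16, 18, 20]
Algorithm: preorder visits root first, so consume preorder in order;
for each root, split the current inorder slice at that value into
left-subtree inorder and right-subtree inorder, then recurse.
Recursive splits:
  root=8; inorder splits into left=[1], right=[16, 18, 20]
  root=1; inorder splits into left=[], right=[]
  root=16; inorder splits into left=[], right=[18, 20]
  root=18; inorder splits into left=[], right=[20]
  root=20; inorder splits into left=[], right=[]
Reconstructed level-order: [8, 1, 16, 18, 20]


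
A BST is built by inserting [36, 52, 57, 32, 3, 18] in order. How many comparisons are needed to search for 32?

Search path for 32: 36 -> 32
Found: True
Comparisons: 2


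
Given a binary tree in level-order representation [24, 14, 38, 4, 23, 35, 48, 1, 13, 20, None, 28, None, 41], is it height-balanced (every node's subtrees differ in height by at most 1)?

Tree (level-order array): [24, 14, 38, 4, 23, 35, 48, 1, 13, 20, None, 28, None, 41]
Definition: a tree is height-balanced if, at every node, |h(left) - h(right)| <= 1 (empty subtree has height -1).
Bottom-up per-node check:
  node 1: h_left=-1, h_right=-1, diff=0 [OK], height=0
  node 13: h_left=-1, h_right=-1, diff=0 [OK], height=0
  node 4: h_left=0, h_right=0, diff=0 [OK], height=1
  node 20: h_left=-1, h_right=-1, diff=0 [OK], height=0
  node 23: h_left=0, h_right=-1, diff=1 [OK], height=1
  node 14: h_left=1, h_right=1, diff=0 [OK], height=2
  node 28: h_left=-1, h_right=-1, diff=0 [OK], height=0
  node 35: h_left=0, h_right=-1, diff=1 [OK], height=1
  node 41: h_left=-1, h_right=-1, diff=0 [OK], height=0
  node 48: h_left=0, h_right=-1, diff=1 [OK], height=1
  node 38: h_left=1, h_right=1, diff=0 [OK], height=2
  node 24: h_left=2, h_right=2, diff=0 [OK], height=3
All nodes satisfy the balance condition.
Result: Balanced


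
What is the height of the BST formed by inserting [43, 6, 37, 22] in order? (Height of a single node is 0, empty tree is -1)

Insertion order: [43, 6, 37, 22]
Tree (level-order array): [43, 6, None, None, 37, 22]
Compute height bottom-up (empty subtree = -1):
  height(22) = 1 + max(-1, -1) = 0
  height(37) = 1 + max(0, -1) = 1
  height(6) = 1 + max(-1, 1) = 2
  height(43) = 1 + max(2, -1) = 3
Height = 3


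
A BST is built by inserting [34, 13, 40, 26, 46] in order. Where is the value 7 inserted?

Starting tree (level order): [34, 13, 40, None, 26, None, 46]
Insertion path: 34 -> 13
Result: insert 7 as left child of 13
Final tree (level order): [34, 13, 40, 7, 26, None, 46]


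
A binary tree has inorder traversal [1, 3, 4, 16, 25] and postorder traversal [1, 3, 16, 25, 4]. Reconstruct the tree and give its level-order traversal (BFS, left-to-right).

Inorder:   [1, 3, 4, 16, 25]
Postorder: [1, 3, 16, 25, 4]
Algorithm: postorder visits root last, so walk postorder right-to-left;
each value is the root of the current inorder slice — split it at that
value, recurse on the right subtree first, then the left.
Recursive splits:
  root=4; inorder splits into left=[1, 3], right=[16, 25]
  root=25; inorder splits into left=[16], right=[]
  root=16; inorder splits into left=[], right=[]
  root=3; inorder splits into left=[1], right=[]
  root=1; inorder splits into left=[], right=[]
Reconstructed level-order: [4, 3, 25, 1, 16]


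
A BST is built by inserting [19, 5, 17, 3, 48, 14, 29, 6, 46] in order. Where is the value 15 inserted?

Starting tree (level order): [19, 5, 48, 3, 17, 29, None, None, None, 14, None, None, 46, 6]
Insertion path: 19 -> 5 -> 17 -> 14
Result: insert 15 as right child of 14
Final tree (level order): [19, 5, 48, 3, 17, 29, None, None, None, 14, None, None, 46, 6, 15]


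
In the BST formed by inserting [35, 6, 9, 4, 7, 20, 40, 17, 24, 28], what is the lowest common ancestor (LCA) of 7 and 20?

Tree insertion order: [35, 6, 9, 4, 7, 20, 40, 17, 24, 28]
Tree (level-order array): [35, 6, 40, 4, 9, None, None, None, None, 7, 20, None, None, 17, 24, None, None, None, 28]
In a BST, the LCA of p=7, q=20 is the first node v on the
root-to-leaf path with p <= v <= q (go left if both < v, right if both > v).
Walk from root:
  at 35: both 7 and 20 < 35, go left
  at 6: both 7 and 20 > 6, go right
  at 9: 7 <= 9 <= 20, this is the LCA
LCA = 9


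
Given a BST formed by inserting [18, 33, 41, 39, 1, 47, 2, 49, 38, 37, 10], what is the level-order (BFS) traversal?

Tree insertion order: [18, 33, 41, 39, 1, 47, 2, 49, 38, 37, 10]
Tree (level-order array): [18, 1, 33, None, 2, None, 41, None, 10, 39, 47, None, None, 38, None, None, 49, 37]
BFS from the root, enqueuing left then right child of each popped node:
  queue [18] -> pop 18, enqueue [1, 33], visited so far: [18]
  queue [1, 33] -> pop 1, enqueue [2], visited so far: [18, 1]
  queue [33, 2] -> pop 33, enqueue [41], visited so far: [18, 1, 33]
  queue [2, 41] -> pop 2, enqueue [10], visited so far: [18, 1, 33, 2]
  queue [41, 10] -> pop 41, enqueue [39, 47], visited so far: [18, 1, 33, 2, 41]
  queue [10, 39, 47] -> pop 10, enqueue [none], visited so far: [18, 1, 33, 2, 41, 10]
  queue [39, 47] -> pop 39, enqueue [38], visited so far: [18, 1, 33, 2, 41, 10, 39]
  queue [47, 38] -> pop 47, enqueue [49], visited so far: [18, 1, 33, 2, 41, 10, 39, 47]
  queue [38, 49] -> pop 38, enqueue [37], visited so far: [18, 1, 33, 2, 41, 10, 39, 47, 38]
  queue [49, 37] -> pop 49, enqueue [none], visited so far: [18, 1, 33, 2, 41, 10, 39, 47, 38, 49]
  queue [37] -> pop 37, enqueue [none], visited so far: [18, 1, 33, 2, 41, 10, 39, 47, 38, 49, 37]
Result: [18, 1, 33, 2, 41, 10, 39, 47, 38, 49, 37]
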